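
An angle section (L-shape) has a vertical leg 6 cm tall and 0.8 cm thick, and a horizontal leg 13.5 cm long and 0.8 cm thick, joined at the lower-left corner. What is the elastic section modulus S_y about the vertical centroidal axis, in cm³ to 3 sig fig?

S_y ≈ 33.5 cm³

Split into non-overlapping primitives; take the origin at the lower-left of the bounding box.
Vertical leg: 0.8 × 6, A = 4.8 cm², x = 0.4 cm, Ī = 0.256 cm⁴.
Horizontal leg (remainder): 12.7 × 0.8, A = 10.16 cm², x = 7.15 cm, Ī = 136.56 cm⁴.
Centroid: x̄ = ΣA·x / ΣA = 4.9842 cm.
Transfer each piece to the vertical centroidal axis using Ī + A·d² with d = x − 4.9842:
  vertical leg: d = -4.5842 cm → contributes +101.13 cm⁴
  horizontal leg (remainder): d = 2.1658 cm → contributes +184.22 cm⁴
Total I = 285.34 cm⁴.
Extreme fibre distance c = 8.5158 cm; S = I/c = 33.508 cm³.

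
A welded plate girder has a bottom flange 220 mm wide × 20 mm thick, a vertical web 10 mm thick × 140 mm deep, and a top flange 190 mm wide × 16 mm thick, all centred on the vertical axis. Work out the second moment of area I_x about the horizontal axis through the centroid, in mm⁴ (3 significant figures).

Break the section into simple shapes (no overlaps), measuring from the bottom-left corner of the bounding box.
Bottom plate: 220 × 20, A = 4 400 mm², y = 10 mm, Ī = 146 667 mm⁴.
Web plate: 10 × 140, A = 1 400 mm², y = 90 mm, Ī = 2 286 667 mm⁴.
Top plate: 190 × 16, A = 3 040 mm², y = 168 mm, Ī = 64 853 mm⁴.
Centroid: ȳ = ΣA·y / ΣA = 77.005 mm.
Transfer each piece to the horizontal axis through the centroid using Ī + A·d² with d = y − 77.005:
  bottom plate: d = -67.005 mm → contributes +19 900 935 mm⁴
  web plate: d = 12.995 mm → contributes +2 523 102 mm⁴
  top plate: d = 90.995 mm → contributes +25 236 590 mm⁴
Total I = 47 660 626 mm⁴.

I_x ≈ 4.77 × 10⁷ mm⁴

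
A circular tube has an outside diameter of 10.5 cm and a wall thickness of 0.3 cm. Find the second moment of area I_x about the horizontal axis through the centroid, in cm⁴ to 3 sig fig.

I_x ≈ 125 cm⁴

Decompose the section into non-overlapping parts with the origin at the bottom-left of its bounding rectangle.
Outer circle: ⌀10.5, A = 86.59 cm², y = 5.25 cm, Ī = 596.66 cm⁴.
Bore (subtracted): ⌀9.9, A = 76.977 cm², y = 5.25 cm, Ī = 471.53 cm⁴.
By symmetry the centroid is at mid-height, ȳ = 5.25 cm.
All pieces are centred on the horizontal axis through the centroid, so I = ΣĪ (holes subtracted) = 125.13 cm⁴.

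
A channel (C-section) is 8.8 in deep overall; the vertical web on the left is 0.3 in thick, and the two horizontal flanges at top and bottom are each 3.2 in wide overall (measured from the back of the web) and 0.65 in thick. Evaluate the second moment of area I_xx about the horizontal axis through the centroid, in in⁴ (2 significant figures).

Treat the section as a set of non-overlapping primitives; coordinates are from the bounding-box lower-left.
Web: 0.3 × 8.8, A = 2.64 in², y = 4.4 in, Ī = 17.04 in⁴.
Top flange (beyond web): 2.9 × 0.65, A = 1.885 in², y = 8.475 in, Ī = 0.06637 in⁴.
Bottom flange (beyond web): 2.9 × 0.65, A = 1.885 in², y = 0.325 in, Ī = 0.06637 in⁴.
By symmetry the centroid is at mid-height, ȳ = 4.4 in.
Transfer each piece to the horizontal axis through the centroid using Ī + A·d² with d = y − 4.4:
  web: d = 0 in → contributes +17.04 in⁴
  top flange (beyond web): d = 4.075 in → contributes +31.37 in⁴
  bottom flange (beyond web): d = -4.075 in → contributes +31.37 in⁴
Total I = 79.77 in⁴.

I_xx ≈ 80 in⁴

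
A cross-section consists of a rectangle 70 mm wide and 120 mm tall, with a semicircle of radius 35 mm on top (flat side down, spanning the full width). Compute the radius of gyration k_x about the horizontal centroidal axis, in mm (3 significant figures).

k_x ≈ 42.9 mm

Break the section into simple shapes (no overlaps), measuring from the bottom-left corner of the bounding box.
Rectangular body: 70 × 120, A = 8 400 mm², y = 60 mm, Ī = 10 080 000 mm⁴.
Semicircular cap: semicircle r = 35, A = 1924.2 mm², y = 134.85 mm, Ī = 164 704 mm⁴.
Centroid: ȳ = ΣA·y / ΣA = 73.951 mm.
Transfer each piece to the horizontal centroidal axis using Ī + A·d² with d = y − 73.951:
  rectangular body: d = -13.951 mm → contributes +11 714 977 mm⁴
  semicircular cap: d = 60.903 mm → contributes +7 302 021 mm⁴
Total I = 19 016 997 mm⁴.
Radius of gyration: k = √(I/A) = √(19 016 997 / 10 324) = 42.918 mm.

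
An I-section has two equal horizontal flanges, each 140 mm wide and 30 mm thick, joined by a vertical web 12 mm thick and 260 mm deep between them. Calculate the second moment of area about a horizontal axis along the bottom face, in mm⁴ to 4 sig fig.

Break the section into simple shapes (no overlaps), measuring from the bottom-left corner of the bounding box.
Bottom flange: 140 × 30, A = 4 200 mm², y = 15 mm, Ī = 315 000 mm⁴.
Web: 12 × 260, A = 3 120 mm², y = 160 mm, Ī = 17 576 000 mm⁴.
Top flange: 140 × 30, A = 4 200 mm², y = 305 mm, Ī = 315 000 mm⁴.
Transfer each piece to the base of the section using Ī + A·d² with d = y − 0:
  bottom flange: d = 15 mm → contributes +1 260 000 mm⁴
  web: d = 160 mm → contributes +97 448 000 mm⁴
  top flange: d = 305 mm → contributes +391 020 000 mm⁴
Total I = 489 728 000 mm⁴.

I_base ≈ 4.897 × 10⁸ mm⁴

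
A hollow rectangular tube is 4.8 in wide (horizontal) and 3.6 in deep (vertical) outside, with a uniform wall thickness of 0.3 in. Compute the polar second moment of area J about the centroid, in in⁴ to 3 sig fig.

J ≈ 23.9 in⁴

Break the section into simple shapes (no overlaps), measuring from the bottom-left corner of the bounding box.
Outer rectangle: 4.8 × 3.6, A = 17.28 in², y = 1.8 in, Ī = 18.662 in⁴.
Inner void (subtracted): 4.2 × 3, A = 12.6 in², y = 1.8 in, Ī = 9.45 in⁴.
By symmetry the centroid is at mid-height, ȳ = 1.8 in.
All pieces are centred on the centroidal x-axis, so I = ΣĪ (holes subtracted) = 9.2124 in⁴.
Repeating about the centroidal y-axis gives I_y = 14.656 in⁴.
Polar second moment: J = I_x + I_y = 23.868 in⁴.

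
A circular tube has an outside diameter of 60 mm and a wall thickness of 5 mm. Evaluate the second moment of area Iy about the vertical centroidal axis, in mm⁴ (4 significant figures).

Break the section into simple shapes (no overlaps), measuring from the bottom-left corner of the bounding box.
Outer circle: ⌀60, A = 2827.43 mm², x = 30 mm, Ī = 636 173 mm⁴.
Bore (subtracted): ⌀50, A = 1963.5 mm², x = 30 mm, Ī = 306 796 mm⁴.
By symmetry the centroid is at mid-width, x̄ = 30 mm.
All pieces are centred on the vertical centroidal axis, so I = ΣĪ (holes subtracted) = 329 376 mm⁴.

Iy ≈ 3.294 × 10⁵ mm⁴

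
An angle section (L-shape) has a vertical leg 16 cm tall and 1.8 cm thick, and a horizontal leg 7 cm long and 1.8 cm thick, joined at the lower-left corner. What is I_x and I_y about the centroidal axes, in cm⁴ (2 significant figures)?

I_x ≈ 970 cm⁴, I_y ≈ 120 cm⁴

Split into non-overlapping primitives; take the origin at the lower-left of the bounding box.
Vertical leg: 1.8 × 16, A = 28.8 cm², y = 8 cm, Ī = 614.4 cm⁴.
Horizontal leg (remainder): 5.2 × 1.8, A = 9.36 cm², y = 0.9 cm, Ī = 2.527 cm⁴.
Centroid: ȳ = ΣA·y / ΣA = 6.258 cm.
Transfer each piece to the centroidal x-axis using Ī + A·d² with d = y − 6.258:
  vertical leg: d = 1.742 cm → contributes +701.7 cm⁴
  horizontal leg (remainder): d = -5.358 cm → contributes +271.3 cm⁴
Total I = 973 cm⁴.
For the y-axis: x̄ = 1.758 cm.
Repeating about the centroidal y-axis gives I_y = 115.4 cm⁴.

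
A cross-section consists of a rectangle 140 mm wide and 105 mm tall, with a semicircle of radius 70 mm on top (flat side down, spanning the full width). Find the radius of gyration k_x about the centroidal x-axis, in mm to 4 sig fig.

Treat the section as a set of non-overlapping primitives; coordinates are from the bounding-box lower-left.
Rectangular body: 140 × 105, A = 14 700 mm², y = 52.5 mm, Ī = 13 505 625 mm⁴.
Semicircular cap: semicircle r = 70, A = 7696.9 mm², y = 134.709 mm, Ī = 2 635 265 mm⁴.
Centroid: ȳ = ΣA·y / ΣA = 80.7519 mm.
Transfer each piece to the centroidal x-axis using Ī + A·d² with d = y − 80.7519:
  rectangular body: d = -28.2519 mm → contributes +25 238 684 mm⁴
  semicircular cap: d = 53.9571 mm → contributes +25 043 757 mm⁴
Total I = 50 282 441 mm⁴.
Radius of gyration: k = √(I/A) = √(50 282 441 / 22396.9) = 47.3821 mm.

k_x ≈ 47.38 mm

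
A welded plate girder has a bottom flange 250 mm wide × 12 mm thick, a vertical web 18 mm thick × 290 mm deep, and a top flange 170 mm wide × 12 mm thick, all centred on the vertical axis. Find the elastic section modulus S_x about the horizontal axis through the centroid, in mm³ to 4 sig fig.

S_x ≈ 8.737 × 10⁵ mm³

Split into non-overlapping primitives; take the origin at the lower-left of the bounding box.
Bottom plate: 250 × 12, A = 3 000 mm², y = 6 mm, Ī = 36 000 mm⁴.
Web plate: 18 × 290, A = 5 220 mm², y = 157 mm, Ī = 36 583 500 mm⁴.
Top plate: 170 × 12, A = 2 040 mm², y = 308 mm, Ī = 24 480 mm⁴.
Centroid: ȳ = ΣA·y / ΣA = 142.871 mm.
Transfer each piece to the horizontal axis through the centroid using Ī + A·d² with d = y − 142.871:
  bottom plate: d = -136.871 mm → contributes +56 237 295 mm⁴
  web plate: d = 14.1287 mm → contributes +37 625 511 mm⁴
  top plate: d = 165.129 mm → contributes +55 650 124 mm⁴
Total I = 149 512 930 mm⁴.
Extreme fibre distance c = 171.129 mm; S = I/c = 873 687 mm³.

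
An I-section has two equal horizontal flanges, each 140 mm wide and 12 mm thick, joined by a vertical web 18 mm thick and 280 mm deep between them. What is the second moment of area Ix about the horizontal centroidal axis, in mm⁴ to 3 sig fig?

Break the section into simple shapes (no overlaps), measuring from the bottom-left corner of the bounding box.
Bottom flange: 140 × 12, A = 1 680 mm², y = 6 mm, Ī = 20 160 mm⁴.
Web: 18 × 280, A = 5 040 mm², y = 152 mm, Ī = 32 928 000 mm⁴.
Top flange: 140 × 12, A = 1 680 mm², y = 298 mm, Ī = 20 160 mm⁴.
By symmetry the centroid is at mid-height, ȳ = 152 mm.
Transfer each piece to the horizontal centroidal axis using Ī + A·d² with d = y − 152:
  bottom flange: d = -146 mm → contributes +35 831 040 mm⁴
  web: d = 0 mm → contributes +32 928 000 mm⁴
  top flange: d = 146 mm → contributes +35 831 040 mm⁴
Total I = 104 590 080 mm⁴.

Ix ≈ 1.05 × 10⁸ mm⁴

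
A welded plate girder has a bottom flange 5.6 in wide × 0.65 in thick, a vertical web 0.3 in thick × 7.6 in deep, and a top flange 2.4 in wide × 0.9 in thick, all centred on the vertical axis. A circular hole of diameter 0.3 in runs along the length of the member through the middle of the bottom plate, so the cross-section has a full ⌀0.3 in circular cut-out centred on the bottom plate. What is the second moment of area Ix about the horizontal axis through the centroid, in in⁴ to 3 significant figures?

Treat the section as a set of non-overlapping primitives; coordinates are from the bounding-box lower-left.
Bottom plate: 5.6 × 0.65, A = 3.64 in², y = 0.325 in, Ī = 0.12816 in⁴.
Web plate: 0.3 × 7.6, A = 2.28 in², y = 4.45 in, Ī = 10.974 in⁴.
Top plate: 2.4 × 0.9, A = 2.16 in², y = 8.7 in, Ī = 0.1458 in⁴.
Hole (subtracted): ⌀0.3, A = 0.070686 in², y = 0.325 in, Ī = 0.00039761 in⁴.
Centroid: ȳ = ΣA·y / ΣA = 3.7579 in.
Transfer each piece to the horizontal axis through the centroid using Ī + A·d² with d = y − 3.7579:
  bottom plate: d = -3.4329 in → contributes +43.024 in⁴
  web plate: d = 0.69212 in → contributes +12.067 in⁴
  top plate: d = 4.9421 in → contributes +52.903 in⁴
  hole: d = -3.4329 in → contributes −0.83341 in⁴
Total I = 107.16 in⁴.

Ix ≈ 107 in⁴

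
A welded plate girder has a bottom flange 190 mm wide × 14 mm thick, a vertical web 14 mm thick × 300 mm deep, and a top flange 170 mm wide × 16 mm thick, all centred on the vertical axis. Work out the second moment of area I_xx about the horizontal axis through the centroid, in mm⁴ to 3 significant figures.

I_xx ≈ 1.65 × 10⁸ mm⁴

Treat the section as a set of non-overlapping primitives; coordinates are from the bounding-box lower-left.
Bottom plate: 190 × 14, A = 2 660 mm², y = 7 mm, Ī = 43 447 mm⁴.
Web plate: 14 × 300, A = 4 200 mm², y = 164 mm, Ī = 31 500 000 mm⁴.
Top plate: 170 × 16, A = 2 720 mm², y = 322 mm, Ī = 58 027 mm⁴.
Centroid: ȳ = ΣA·y / ΣA = 165.27 mm.
Transfer each piece to the horizontal axis through the centroid using Ī + A·d² with d = y − 165.27:
  bottom plate: d = -158.27 mm → contributes +66 672 494 mm⁴
  web plate: d = -1.2672 mm → contributes +31 506 745 mm⁴
  top plate: d = 156.73 mm → contributes +66 875 271 mm⁴
Total I = 165 054 509 mm⁴.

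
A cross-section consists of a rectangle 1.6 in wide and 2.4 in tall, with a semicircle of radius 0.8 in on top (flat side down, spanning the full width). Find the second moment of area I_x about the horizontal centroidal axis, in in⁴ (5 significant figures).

Decompose the section into non-overlapping parts with the origin at the bottom-left of its bounding rectangle.
Rectangular body: 1.6 × 2.4, A = 3.84 in², y = 1.2 in, Ī = 1.8432 in⁴.
Semicircular cap: semicircle r = 0.8, A = 1.00531 in², y = 2.739531 in, Ī = 0.04495645 in⁴.
Centroid: ȳ = ΣA·y / ΣA = 1.519423 in.
Transfer each piece to the horizontal centroidal axis using Ī + A·d² with d = y − 1.519423:
  rectangular body: d = -0.3194233 in → contributes +2.235 in⁴
  semicircular cap: d = 1.220107 in → contributes +1.541522 in⁴
Total I = 3.776522 in⁴.

I_x ≈ 3.7765 in⁴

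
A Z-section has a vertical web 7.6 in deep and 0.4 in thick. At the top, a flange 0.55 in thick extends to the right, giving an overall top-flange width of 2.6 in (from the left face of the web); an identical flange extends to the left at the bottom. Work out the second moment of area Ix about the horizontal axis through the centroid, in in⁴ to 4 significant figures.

Break the section into simple shapes (no overlaps), measuring from the bottom-left corner of the bounding box.
Web: 0.4 × 7.6, A = 3.04 in², y = 3.8 in, Ī = 14.6325 in⁴.
Top flange (beyond web): 2.2 × 0.55, A = 1.21 in², y = 7.325 in, Ī = 0.0305021 in⁴.
Bottom flange (beyond web): 2.2 × 0.55, A = 1.21 in², y = 0.275 in, Ī = 0.0305021 in⁴.
Centroid: ȳ = ΣA·y / ΣA = 3.8 in.
Transfer each piece to the horizontal axis through the centroid using Ī + A·d² with d = y − 3.8:
  web: d = 0 in → contributes +14.6325 in⁴
  top flange (beyond web): d = 3.525 in → contributes +15.0655 in⁴
  bottom flange (beyond web): d = -3.525 in → contributes +15.0655 in⁴
Total I = 44.7636 in⁴.

Ix ≈ 44.76 in⁴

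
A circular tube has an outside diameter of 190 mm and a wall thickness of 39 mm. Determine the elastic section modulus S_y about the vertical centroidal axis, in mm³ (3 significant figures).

Treat the section as a set of non-overlapping primitives; coordinates are from the bounding-box lower-left.
Outer circle: ⌀190, A = 28 353 mm², x = 95 mm, Ī = 63 971 171 mm⁴.
Bore (subtracted): ⌀112, A = 9 852 mm², x = 95 mm, Ī = 7 723 995 mm⁴.
By symmetry the centroid is at mid-width, x̄ = 95 mm.
All pieces are centred on the vertical centroidal axis, so I = ΣĪ (holes subtracted) = 56 247 176 mm⁴.
Extreme fibre distance c = 95 mm; S = I/c = 592 076 mm³.

S_y ≈ 5.92 × 10⁵ mm³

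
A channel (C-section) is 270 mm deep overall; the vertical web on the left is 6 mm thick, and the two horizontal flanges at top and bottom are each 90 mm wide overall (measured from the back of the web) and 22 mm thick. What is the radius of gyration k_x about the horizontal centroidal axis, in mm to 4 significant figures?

k_x ≈ 112.1 mm

Split into non-overlapping primitives; take the origin at the lower-left of the bounding box.
Web: 6 × 270, A = 1 620 mm², y = 135 mm, Ī = 9 841 500 mm⁴.
Top flange (beyond web): 84 × 22, A = 1 848 mm², y = 259 mm, Ī = 74 536 mm⁴.
Bottom flange (beyond web): 84 × 22, A = 1 848 mm², y = 11 mm, Ī = 74 536 mm⁴.
By symmetry the centroid is at mid-height, ȳ = 135 mm.
Transfer each piece to the horizontal centroidal axis using Ī + A·d² with d = y − 135:
  web: d = 0 mm → contributes +9 841 500 mm⁴
  top flange (beyond web): d = 124 mm → contributes +28 489 384 mm⁴
  bottom flange (beyond web): d = -124 mm → contributes +28 489 384 mm⁴
Total I = 66 820 268 mm⁴.
Radius of gyration: k = √(I/A) = √(66 820 268 / 5 316) = 112.114 mm.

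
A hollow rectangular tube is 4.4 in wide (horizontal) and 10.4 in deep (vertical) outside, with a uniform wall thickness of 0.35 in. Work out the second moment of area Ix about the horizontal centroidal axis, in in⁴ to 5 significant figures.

Ix ≈ 131.04 in⁴

Break the section into simple shapes (no overlaps), measuring from the bottom-left corner of the bounding box.
Outer rectangle: 4.4 × 10.4, A = 45.76 in², y = 5.2 in, Ī = 412.4501 in⁴.
Inner void (subtracted): 3.7 × 9.7, A = 35.89 in², y = 5.2 in, Ī = 281.4075 in⁴.
By symmetry the centroid is at mid-height, ȳ = 5.2 in.
All pieces are centred on the horizontal centroidal axis, so I = ΣĪ (holes subtracted) = 131.0426 in⁴.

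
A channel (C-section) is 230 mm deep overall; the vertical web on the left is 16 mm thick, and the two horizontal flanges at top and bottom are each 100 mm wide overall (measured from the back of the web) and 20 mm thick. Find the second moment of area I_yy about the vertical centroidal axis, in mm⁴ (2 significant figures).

I_yy ≈ 6.4 × 10⁶ mm⁴

Split into non-overlapping primitives; take the origin at the lower-left of the bounding box.
Web: 16 × 230, A = 3 680 mm², x = 8 mm, Ī = 78 507 mm⁴.
Top flange (beyond web): 84 × 20, A = 1 680 mm², x = 58 mm, Ī = 987 840 mm⁴.
Bottom flange (beyond web): 84 × 20, A = 1 680 mm², x = 58 mm, Ī = 987 840 mm⁴.
Centroid: x̄ = ΣA·x / ΣA = 31.86 mm.
Transfer each piece to the vertical centroidal axis using Ī + A·d² with d = x − 31.86:
  web: d = -23.86 mm → contributes +2 174 168 mm⁴
  top flange (beyond web): d = 26.14 mm → contributes +2 135 464 mm⁴
  bottom flange (beyond web): d = 26.14 mm → contributes +2 135 464 mm⁴
Total I = 6 445 096 mm⁴.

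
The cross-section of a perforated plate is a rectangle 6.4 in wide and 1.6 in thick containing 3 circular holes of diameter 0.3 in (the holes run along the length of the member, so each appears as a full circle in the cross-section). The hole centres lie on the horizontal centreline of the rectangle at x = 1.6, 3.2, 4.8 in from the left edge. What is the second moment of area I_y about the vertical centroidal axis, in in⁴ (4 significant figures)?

Treat the section as a set of non-overlapping primitives; coordinates are from the bounding-box lower-left.
Plate: 6.4 × 1.6, A = 10.24 in², x = 3.2 in, Ī = 34.9525 in⁴.
Hole 1 (subtracted): ⌀0.3, A = 0.0706858 in², x = 1.6 in, Ī = 0.000397608 in⁴.
Hole 2 (subtracted): ⌀0.3, A = 0.0706858 in², x = 3.2 in, Ī = 0.000397608 in⁴.
Hole 3 (subtracted): ⌀0.3, A = 0.0706858 in², x = 4.8 in, Ī = 0.000397608 in⁴.
By symmetry the centroid is at mid-width, x̄ = 3.2 in.
Transfer each piece to the vertical centroidal axis using Ī + A·d² with d = x − 3.2:
  plate: d = 0 in → contributes +34.9525 in⁴
  hole 1: d = -1.6 in → contributes −0.181353 in⁴
  hole 2: d = 0 in → contributes −0.000397608 in⁴
  hole 3: d = 1.6 in → contributes −0.181353 in⁴
Total I = 34.5894 in⁴.

I_y ≈ 34.59 in⁴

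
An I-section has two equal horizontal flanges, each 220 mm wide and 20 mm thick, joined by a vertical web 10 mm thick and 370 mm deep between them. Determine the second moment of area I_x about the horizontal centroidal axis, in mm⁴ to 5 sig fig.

I_x ≈ 3.7712 × 10⁸ mm⁴

Break the section into simple shapes (no overlaps), measuring from the bottom-left corner of the bounding box.
Bottom flange: 220 × 20, A = 4 400 mm², y = 10 mm, Ī = 146666.7 mm⁴.
Web: 10 × 370, A = 3 700 mm², y = 205 mm, Ī = 42 210 833 mm⁴.
Top flange: 220 × 20, A = 4 400 mm², y = 400 mm, Ī = 146666.7 mm⁴.
By symmetry the centroid is at mid-height, ȳ = 205 mm.
Transfer each piece to the horizontal centroidal axis using Ī + A·d² with d = y − 205:
  bottom flange: d = -195 mm → contributes +167 456 667 mm⁴
  web: d = 0 mm → contributes +42 210 833 mm⁴
  top flange: d = 195 mm → contributes +167 456 667 mm⁴
Total I = 377 124 167 mm⁴.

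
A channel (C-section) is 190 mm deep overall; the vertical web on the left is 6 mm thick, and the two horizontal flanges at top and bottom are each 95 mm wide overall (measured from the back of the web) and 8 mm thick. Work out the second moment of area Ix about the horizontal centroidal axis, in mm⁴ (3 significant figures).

Decompose the section into non-overlapping parts with the origin at the bottom-left of its bounding rectangle.
Web: 6 × 190, A = 1 140 mm², y = 95 mm, Ī = 3 429 500 mm⁴.
Top flange (beyond web): 89 × 8, A = 712 mm², y = 186 mm, Ī = 3797.3 mm⁴.
Bottom flange (beyond web): 89 × 8, A = 712 mm², y = 4 mm, Ī = 3797.3 mm⁴.
By symmetry the centroid is at mid-height, ȳ = 95 mm.
Transfer each piece to the horizontal centroidal axis using Ī + A·d² with d = y − 95:
  web: d = 0 mm → contributes +3 429 500 mm⁴
  top flange (beyond web): d = 91 mm → contributes +5 899 869 mm⁴
  bottom flange (beyond web): d = -91 mm → contributes +5 899 869 mm⁴
Total I = 15 229 239 mm⁴.

Ix ≈ 1.52 × 10⁷ mm⁴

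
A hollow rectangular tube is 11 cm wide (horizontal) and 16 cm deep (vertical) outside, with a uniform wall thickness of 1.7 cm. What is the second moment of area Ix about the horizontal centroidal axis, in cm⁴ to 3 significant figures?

Split into non-overlapping primitives; take the origin at the lower-left of the bounding box.
Outer rectangle: 11 × 16, A = 176 cm², y = 8 cm, Ī = 3754.7 cm⁴.
Inner void (subtracted): 7.6 × 12.6, A = 95.76 cm², y = 8 cm, Ī = 1266.9 cm⁴.
By symmetry the centroid is at mid-height, ȳ = 8 cm.
All pieces are centred on the horizontal centroidal axis, so I = ΣĪ (holes subtracted) = 2487.8 cm⁴.

Ix ≈ 2490 cm⁴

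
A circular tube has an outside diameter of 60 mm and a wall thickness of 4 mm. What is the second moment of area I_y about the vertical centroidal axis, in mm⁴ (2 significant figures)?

I_y ≈ 2.8 × 10⁵ mm⁴

Treat the section as a set of non-overlapping primitives; coordinates are from the bounding-box lower-left.
Outer circle: ⌀60, A = 2 827 mm², x = 30 mm, Ī = 636 173 mm⁴.
Bore (subtracted): ⌀52, A = 2 124 mm², x = 30 mm, Ī = 358 908 mm⁴.
By symmetry the centroid is at mid-width, x̄ = 30 mm.
All pieces are centred on the vertical centroidal axis, so I = ΣĪ (holes subtracted) = 277 264 mm⁴.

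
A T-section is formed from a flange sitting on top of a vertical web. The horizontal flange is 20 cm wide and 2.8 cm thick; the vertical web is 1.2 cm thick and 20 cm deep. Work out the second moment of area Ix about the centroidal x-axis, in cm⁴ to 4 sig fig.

Break the section into simple shapes (no overlaps), measuring from the bottom-left corner of the bounding box.
Flange: 20 × 2.8, A = 56 cm², y = 21.4 cm, Ī = 36.5867 cm⁴.
Web: 1.2 × 20, A = 24 cm², y = 10 cm, Ī = 800 cm⁴.
Centroid: ȳ = ΣA·y / ΣA = 17.98 cm.
Transfer each piece to the centroidal x-axis using Ī + A·d² with d = y − 17.98:
  flange: d = 3.42 cm → contributes +691.585 cm⁴
  web: d = -7.98 cm → contributes +2328.33 cm⁴
Total I = 3019.91 cm⁴.

Ix ≈ 3020 cm⁴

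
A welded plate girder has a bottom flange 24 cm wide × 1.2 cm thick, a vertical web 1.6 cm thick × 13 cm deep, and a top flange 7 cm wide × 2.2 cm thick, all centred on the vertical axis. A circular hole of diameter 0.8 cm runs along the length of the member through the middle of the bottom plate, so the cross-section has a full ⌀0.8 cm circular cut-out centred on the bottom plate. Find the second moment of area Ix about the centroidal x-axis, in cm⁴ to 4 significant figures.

Ix ≈ 2509 cm⁴

Decompose the section into non-overlapping parts with the origin at the bottom-left of its bounding rectangle.
Bottom plate: 24 × 1.2, A = 28.8 cm², y = 0.6 cm, Ī = 3.456 cm⁴.
Web plate: 1.6 × 13, A = 20.8 cm², y = 7.7 cm, Ī = 292.933 cm⁴.
Top plate: 7 × 2.2, A = 15.4 cm², y = 15.3 cm, Ī = 6.21133 cm⁴.
Hole (subtracted): ⌀0.8, A = 0.502655 cm², y = 0.6 cm, Ī = 0.0201062 cm⁴.
Centroid: ȳ = ΣA·y / ΣA = 6.39962 cm.
Transfer each piece to the centroidal x-axis using Ī + A·d² with d = y − 6.39962:
  bottom plate: d = -5.79962 cm → contributes +972.161 cm⁴
  web plate: d = 1.30038 cm → contributes +328.106 cm⁴
  top plate: d = 8.90038 cm → contributes +1226.15 cm⁴
  hole: d = -5.79962 cm → contributes −16.9272 cm⁴
Total I = 2509.49 cm⁴.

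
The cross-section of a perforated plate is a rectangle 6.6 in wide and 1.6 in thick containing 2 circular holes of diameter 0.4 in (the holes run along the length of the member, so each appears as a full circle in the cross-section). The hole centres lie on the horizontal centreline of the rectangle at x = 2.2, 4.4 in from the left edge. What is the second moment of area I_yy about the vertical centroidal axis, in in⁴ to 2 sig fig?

I_yy ≈ 38 in⁴

Treat the section as a set of non-overlapping primitives; coordinates are from the bounding-box lower-left.
Plate: 6.6 × 1.6, A = 10.56 in², x = 3.3 in, Ī = 38.33 in⁴.
Hole 1 (subtracted): ⌀0.4, A = 0.1257 in², x = 2.2 in, Ī = 0.001257 in⁴.
Hole 2 (subtracted): ⌀0.4, A = 0.1257 in², x = 4.4 in, Ī = 0.001257 in⁴.
By symmetry the centroid is at mid-width, x̄ = 3.3 in.
Transfer each piece to the vertical centroidal axis using Ī + A·d² with d = x − 3.3:
  plate: d = 0 in → contributes +38.33 in⁴
  hole 1: d = -1.1 in → contributes −0.1533 in⁴
  hole 2: d = 1.1 in → contributes −0.1533 in⁴
Total I = 38.03 in⁴.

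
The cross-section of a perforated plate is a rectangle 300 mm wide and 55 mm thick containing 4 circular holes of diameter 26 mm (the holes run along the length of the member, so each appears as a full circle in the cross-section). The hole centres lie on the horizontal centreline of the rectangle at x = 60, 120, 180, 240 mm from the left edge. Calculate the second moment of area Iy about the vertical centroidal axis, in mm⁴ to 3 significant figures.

Decompose the section into non-overlapping parts with the origin at the bottom-left of its bounding rectangle.
Plate: 300 × 55, A = 16 500 mm², x = 150 mm, Ī = 123 750 000 mm⁴.
Hole 1 (subtracted): ⌀26, A = 530.93 mm², x = 60 mm, Ī = 22 432 mm⁴.
Hole 2 (subtracted): ⌀26, A = 530.93 mm², x = 120 mm, Ī = 22 432 mm⁴.
Hole 3 (subtracted): ⌀26, A = 530.93 mm², x = 180 mm, Ī = 22 432 mm⁴.
Hole 4 (subtracted): ⌀26, A = 530.93 mm², x = 240 mm, Ī = 22 432 mm⁴.
By symmetry the centroid is at mid-width, x̄ = 150 mm.
Transfer each piece to the vertical centroidal axis using Ī + A·d² with d = x − 150:
  plate: d = 0 mm → contributes +123 750 000 mm⁴
  hole 1: d = -90 mm → contributes −4 322 958 mm⁴
  hole 2: d = -30 mm → contributes −500 268 mm⁴
  hole 3: d = 30 mm → contributes −500 268 mm⁴
  hole 4: d = 90 mm → contributes −4 322 958 mm⁴
Total I = 114 103 548 mm⁴.

Iy ≈ 1.14 × 10⁸ mm⁴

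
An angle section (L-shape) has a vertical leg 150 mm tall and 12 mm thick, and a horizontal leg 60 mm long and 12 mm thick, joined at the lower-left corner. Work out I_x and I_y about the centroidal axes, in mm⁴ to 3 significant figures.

Decompose the section into non-overlapping parts with the origin at the bottom-left of its bounding rectangle.
Vertical leg: 12 × 150, A = 1 800 mm², y = 75 mm, Ī = 3 375 000 mm⁴.
Horizontal leg (remainder): 48 × 12, A = 576 mm², y = 6 mm, Ī = 6 912 mm⁴.
Centroid: ȳ = ΣA·y / ΣA = 58.273 mm.
Transfer each piece to the centroidal x-axis using Ī + A·d² with d = y − 58.273:
  vertical leg: d = 16.727 mm → contributes +3 878 643 mm⁴
  horizontal leg (remainder): d = -52.273 mm → contributes +1 580 796 mm⁴
Total I = 5 459 439 mm⁴.
For the y-axis: x̄ = 13.273 mm.
Repeating about the centroidal y-axis gives I_y = 524 919 mm⁴.

I_x ≈ 5.46 × 10⁶ mm⁴, I_y ≈ 5.25 × 10⁵ mm⁴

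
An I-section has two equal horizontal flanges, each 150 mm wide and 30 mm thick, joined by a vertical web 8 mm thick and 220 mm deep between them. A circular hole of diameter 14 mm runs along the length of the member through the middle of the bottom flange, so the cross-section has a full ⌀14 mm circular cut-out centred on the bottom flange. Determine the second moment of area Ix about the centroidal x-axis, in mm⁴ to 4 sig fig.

Ix ≈ 1.460 × 10⁸ mm⁴

Split into non-overlapping primitives; take the origin at the lower-left of the bounding box.
Bottom flange: 150 × 30, A = 4 500 mm², y = 15 mm, Ī = 337 500 mm⁴.
Web: 8 × 220, A = 1 760 mm², y = 140 mm, Ī = 7 098 667 mm⁴.
Top flange: 150 × 30, A = 4 500 mm², y = 265 mm, Ī = 337 500 mm⁴.
Hole (subtracted): ⌀14, A = 153.938 mm², y = 15 mm, Ī = 1885.74 mm⁴.
Centroid: ȳ = ΣA·y / ΣA = 141.814 mm.
Transfer each piece to the centroidal x-axis using Ī + A·d² with d = y − 141.814:
  bottom flange: d = -126.814 mm → contributes +72 705 865 mm⁴
  web: d = -1.81427 mm → contributes +7 104 460 mm⁴
  top flange: d = 123.186 mm → contributes +68 623 759 mm⁴
  hole: d = -126.814 mm → contributes −2 477 496 mm⁴
Total I = 145 956 588 mm⁴.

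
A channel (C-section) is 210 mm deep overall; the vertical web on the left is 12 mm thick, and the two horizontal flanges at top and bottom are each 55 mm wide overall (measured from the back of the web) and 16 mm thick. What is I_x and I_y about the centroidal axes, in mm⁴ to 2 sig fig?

I_x ≈ 2.2 × 10⁷ mm⁴, I_y ≈ 9.2 × 10⁵ mm⁴

Break the section into simple shapes (no overlaps), measuring from the bottom-left corner of the bounding box.
Web: 12 × 210, A = 2 520 mm², y = 105 mm, Ī = 9 261 000 mm⁴.
Top flange (beyond web): 43 × 16, A = 688 mm², y = 202 mm, Ī = 14 677 mm⁴.
Bottom flange (beyond web): 43 × 16, A = 688 mm², y = 8 mm, Ī = 14 677 mm⁴.
By symmetry the centroid is at mid-height, ȳ = 105 mm.
Transfer each piece to the centroidal x-axis using Ī + A·d² with d = y − 105:
  web: d = 0 mm → contributes +9 261 000 mm⁴
  top flange (beyond web): d = 97 mm → contributes +6 488 069 mm⁴
  bottom flange (beyond web): d = -97 mm → contributes +6 488 069 mm⁴
Total I = 22 237 139 mm⁴.
For the y-axis: x̄ = 15.71 mm.
Repeating about the centroidal y-axis gives I_y = 915 337 mm⁴.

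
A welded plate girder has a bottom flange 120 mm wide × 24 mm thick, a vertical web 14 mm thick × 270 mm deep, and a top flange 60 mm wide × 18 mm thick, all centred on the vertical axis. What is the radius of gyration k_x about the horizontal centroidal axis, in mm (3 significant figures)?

Decompose the section into non-overlapping parts with the origin at the bottom-left of its bounding rectangle.
Bottom plate: 120 × 24, A = 2 880 mm², y = 12 mm, Ī = 138 240 mm⁴.
Web plate: 14 × 270, A = 3 780 mm², y = 159 mm, Ī = 22 963 500 mm⁴.
Top plate: 60 × 18, A = 1 080 mm², y = 303 mm, Ī = 29 160 mm⁴.
Centroid: ȳ = ΣA·y / ΣA = 124.4 mm.
Transfer each piece to the horizontal centroidal axis using Ī + A·d² with d = y − 124.4:
  bottom plate: d = -112.4 mm → contributes +36 520 458 mm⁴
  web plate: d = 34.605 mm → contributes +27 489 982 mm⁴
  top plate: d = 178.6 mm → contributes +34 480 751 mm⁴
Total I = 98 491 190 mm⁴.
Radius of gyration: k = √(I/A) = √(98 491 190 / 7 740) = 112.8 mm.

k_x ≈ 113 mm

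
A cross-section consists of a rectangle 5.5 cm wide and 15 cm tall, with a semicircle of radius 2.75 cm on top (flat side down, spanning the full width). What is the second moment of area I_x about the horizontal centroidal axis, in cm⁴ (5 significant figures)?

Break the section into simple shapes (no overlaps), measuring from the bottom-left corner of the bounding box.
Rectangular body: 5.5 × 15, A = 82.5 cm², y = 7.5 cm, Ī = 1546.875 cm⁴.
Semicircular cap: semicircle r = 2.75, A = 11.87915 cm², y = 16.16714 cm, Ī = 6.277155 cm⁴.
Centroid: ȳ = ΣA·y / ΣA = 8.5909 cm.
Transfer each piece to the horizontal centroidal axis using Ī + A·d² with d = y − 8.5909:
  rectangular body: d = -1.0909 cm → contributes +1645.055 cm⁴
  semicircular cap: d = 7.576237 cm → contributes +688.1326 cm⁴
Total I = 2333.188 cm⁴.

I_x ≈ 2333.2 cm⁴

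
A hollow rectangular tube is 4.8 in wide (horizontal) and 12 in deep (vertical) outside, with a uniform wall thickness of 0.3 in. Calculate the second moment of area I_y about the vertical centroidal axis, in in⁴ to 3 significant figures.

Split into non-overlapping primitives; take the origin at the lower-left of the bounding box.
Outer rectangle: 4.8 × 12, A = 57.6 in², x = 2.4 in, Ī = 110.59 in⁴.
Inner void (subtracted): 4.2 × 11.4, A = 47.88 in², x = 2.4 in, Ī = 70.384 in⁴.
By symmetry the centroid is at mid-width, x̄ = 2.4 in.
All pieces are centred on the vertical centroidal axis, so I = ΣĪ (holes subtracted) = 40.208 in⁴.

I_y ≈ 40.2 in⁴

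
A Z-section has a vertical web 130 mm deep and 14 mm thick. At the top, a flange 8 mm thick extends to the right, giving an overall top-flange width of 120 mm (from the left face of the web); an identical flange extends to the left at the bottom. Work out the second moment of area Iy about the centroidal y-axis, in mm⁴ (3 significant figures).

Iy ≈ 7.72 × 10⁶ mm⁴

Treat the section as a set of non-overlapping primitives; coordinates are from the bounding-box lower-left.
Web: 14 × 130, A = 1 820 mm², x = 113 mm, Ī = 29 727 mm⁴.
Top flange (beyond web): 106 × 8, A = 848 mm², x = 173 mm, Ī = 794 011 mm⁴.
Bottom flange (beyond web): 106 × 8, A = 848 mm², x = 53 mm, Ī = 794 011 mm⁴.
Centroid: x̄ = ΣA·x / ΣA = 113 mm.
Transfer each piece to the centroidal y-axis using Ī + A·d² with d = x − 113:
  web: d = 0 mm → contributes +29 727 mm⁴
  top flange (beyond web): d = 60 mm → contributes +3 846 811 mm⁴
  bottom flange (beyond web): d = -60 mm → contributes +3 846 811 mm⁴
Total I = 7 723 348 mm⁴.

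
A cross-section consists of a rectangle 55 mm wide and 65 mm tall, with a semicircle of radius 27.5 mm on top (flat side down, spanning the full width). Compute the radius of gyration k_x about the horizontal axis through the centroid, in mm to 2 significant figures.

Treat the section as a set of non-overlapping primitives; coordinates are from the bounding-box lower-left.
Rectangular body: 55 × 65, A = 3 575 mm², y = 32.5 mm, Ī = 1 258 698 mm⁴.
Semicircular cap: semicircle r = 27.5, A = 1 188 mm², y = 76.67 mm, Ī = 62 772 mm⁴.
Centroid: ȳ = ΣA·y / ΣA = 43.52 mm.
Transfer each piece to the horizontal axis through the centroid using Ī + A·d² with d = y − 43.52:
  rectangular body: d = -11.02 mm → contributes +1 692 591 mm⁴
  semicircular cap: d = 33.15 mm → contributes +1 368 562 mm⁴
Total I = 3 061 152 mm⁴.
Radius of gyration: k = √(I/A) = √(3 061 152 / 4 763) = 25.35 mm.

k_x ≈ 25 mm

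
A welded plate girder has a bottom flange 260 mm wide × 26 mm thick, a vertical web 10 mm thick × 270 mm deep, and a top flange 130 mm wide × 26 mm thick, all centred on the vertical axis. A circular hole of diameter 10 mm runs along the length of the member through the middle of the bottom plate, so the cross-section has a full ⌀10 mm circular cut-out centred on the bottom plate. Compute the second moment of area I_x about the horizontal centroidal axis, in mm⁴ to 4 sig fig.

I_x ≈ 2.187 × 10⁸ mm⁴

Decompose the section into non-overlapping parts with the origin at the bottom-left of its bounding rectangle.
Bottom plate: 260 × 26, A = 6 760 mm², y = 13 mm, Ī = 380 813 mm⁴.
Web plate: 10 × 270, A = 2 700 mm², y = 161 mm, Ī = 16 402 500 mm⁴.
Top plate: 130 × 26, A = 3 380 mm², y = 309 mm, Ī = 190 407 mm⁴.
Hole (subtracted): ⌀10, A = 78.5398 mm², y = 13 mm, Ī = 490.874 mm⁴.
Centroid: ȳ = ΣA·y / ΣA = 122.712 mm.
Transfer each piece to the horizontal centroidal axis using Ī + A·d² with d = y − 122.712:
  bottom plate: d = -109.712 mm → contributes +81 748 442 mm⁴
  web plate: d = 38.2884 mm → contributes +20 360 708 mm⁴
  top plate: d = 186.288 mm → contributes +117 487 812 mm⁴
  hole: d = -109.712 mm → contributes −945 846 mm⁴
Total I = 218 651 116 mm⁴.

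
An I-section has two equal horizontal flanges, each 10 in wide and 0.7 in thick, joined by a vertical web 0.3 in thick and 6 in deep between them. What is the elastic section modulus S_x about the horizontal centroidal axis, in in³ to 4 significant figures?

S_x ≈ 44.08 in³

Break the section into simple shapes (no overlaps), measuring from the bottom-left corner of the bounding box.
Bottom flange: 10 × 0.7, A = 7 in², y = 0.35 in, Ī = 0.285833 in⁴.
Web: 0.3 × 6, A = 1.8 in², y = 3.7 in, Ī = 5.4 in⁴.
Top flange: 10 × 0.7, A = 7 in², y = 7.05 in, Ī = 0.285833 in⁴.
By symmetry the centroid is at mid-height, ȳ = 3.7 in.
Transfer each piece to the horizontal centroidal axis using Ī + A·d² with d = y − 3.7:
  bottom flange: d = -3.35 in → contributes +78.8433 in⁴
  web: d = 0 in → contributes +5.4 in⁴
  top flange: d = 3.35 in → contributes +78.8433 in⁴
Total I = 163.087 in⁴.
Extreme fibre distance c = 3.7 in; S = I/c = 44.0775 in³.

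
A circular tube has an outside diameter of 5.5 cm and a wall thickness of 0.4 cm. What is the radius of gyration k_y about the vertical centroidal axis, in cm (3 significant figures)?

Break the section into simple shapes (no overlaps), measuring from the bottom-left corner of the bounding box.
Outer circle: ⌀5.5, A = 23.758 cm², x = 2.75 cm, Ī = 44.918 cm⁴.
Bore (subtracted): ⌀4.7, A = 17.349 cm², x = 2.75 cm, Ī = 23.953 cm⁴.
By symmetry the centroid is at mid-width, x̄ = 2.75 cm.
All pieces are centred on the vertical centroidal axis, so I = ΣĪ (holes subtracted) = 20.965 cm⁴.
Radius of gyration: k = √(I/A) = √(20.965 / 6.4088) = 1.8087 cm.

k_y ≈ 1.81 cm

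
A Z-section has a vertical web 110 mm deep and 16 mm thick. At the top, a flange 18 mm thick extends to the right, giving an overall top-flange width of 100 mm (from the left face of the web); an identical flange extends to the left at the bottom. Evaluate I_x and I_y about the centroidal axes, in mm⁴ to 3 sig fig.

I_x ≈ 8.26 × 10⁶ mm⁴, I_y ≈ 9.38 × 10⁶ mm⁴

Break the section into simple shapes (no overlaps), measuring from the bottom-left corner of the bounding box.
Web: 16 × 110, A = 1 760 mm², y = 55 mm, Ī = 1 774 667 mm⁴.
Top flange (beyond web): 84 × 18, A = 1 512 mm², y = 101 mm, Ī = 40 824 mm⁴.
Bottom flange (beyond web): 84 × 18, A = 1 512 mm², y = 9 mm, Ī = 40 824 mm⁴.
Centroid: ȳ = ΣA·y / ΣA = 55 mm.
Transfer each piece to the centroidal x-axis using Ī + A·d² with d = y − 55:
  web: d = 0 mm → contributes +1 774 667 mm⁴
  top flange (beyond web): d = 46 mm → contributes +3 240 216 mm⁴
  bottom flange (beyond web): d = -46 mm → contributes +3 240 216 mm⁴
Total I = 8 255 099 mm⁴.
For the y-axis: x̄ = 92 mm.
Repeating about the centroidal y-axis gives I_y = 9 375 659 mm⁴.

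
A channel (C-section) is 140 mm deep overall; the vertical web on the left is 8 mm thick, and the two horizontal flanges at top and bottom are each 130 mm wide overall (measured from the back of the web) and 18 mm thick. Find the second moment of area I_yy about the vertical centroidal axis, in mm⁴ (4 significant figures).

Break the section into simple shapes (no overlaps), measuring from the bottom-left corner of the bounding box.
Web: 8 × 140, A = 1 120 mm², x = 4 mm, Ī = 5973.33 mm⁴.
Top flange (beyond web): 122 × 18, A = 2 196 mm², x = 69 mm, Ī = 2 723 772 mm⁴.
Bottom flange (beyond web): 122 × 18, A = 2 196 mm², x = 69 mm, Ī = 2 723 772 mm⁴.
Centroid: x̄ = ΣA·x / ΣA = 55.7925 mm.
Transfer each piece to the vertical centroidal axis using Ī + A·d² with d = x − 55.7925:
  web: d = -51.7925 mm → contributes +3 010 326 mm⁴
  top flange (beyond web): d = 13.2075 mm → contributes +3 106 841 mm⁴
  bottom flange (beyond web): d = 13.2075 mm → contributes +3 106 841 mm⁴
Total I = 9 224 008 mm⁴.

I_yy ≈ 9.224 × 10⁶ mm⁴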